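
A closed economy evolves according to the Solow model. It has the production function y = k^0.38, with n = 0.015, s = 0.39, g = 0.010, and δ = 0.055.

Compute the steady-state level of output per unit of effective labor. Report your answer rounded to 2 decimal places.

y* = 2.64

At the steady state, Δk = 0, so s·k^α = (n + g + δ)·k.
Rearranging, k^(1−α) = s / (n + g + δ).
k^0.62 = 0.39 / (0.015 + 0.010 + 0.055) = 0.39 / 0.080 = 4.8750
k* = 4.8750^(1/0.62) ≈ 12.8717
y* = (k*)^α = 12.8717^0.38 ≈ 2.6404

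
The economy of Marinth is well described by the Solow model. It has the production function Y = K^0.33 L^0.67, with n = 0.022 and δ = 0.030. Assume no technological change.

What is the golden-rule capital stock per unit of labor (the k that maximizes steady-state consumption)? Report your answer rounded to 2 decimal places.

k_gold ≈ 15.77

The golden rule sets f'(k) = n + δ, i.e. α·k^(α−1) = n + δ.
So k^(1−α) = α / (n + δ) = 0.33 / 0.052 = 6.3462.
k_gold = 6.3462^(1/0.67) ≈ 15.7682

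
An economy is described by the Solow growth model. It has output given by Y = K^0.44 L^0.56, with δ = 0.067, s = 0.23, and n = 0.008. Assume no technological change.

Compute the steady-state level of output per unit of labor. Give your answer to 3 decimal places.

At the steady state, Δk = 0, so s·k^α = (n + δ)·k.
Dividing both sides by k: k^(1−α) = s / (n + δ).
k^0.56 = 0.23 / (0.008 + 0.067) = 0.23 / 0.075 = 3.0667
k* = 3.0667^(1/0.56) ≈ 7.3970
y* = (k*)^α = 7.3970^0.44 ≈ 2.4120

y* ≈ 2.412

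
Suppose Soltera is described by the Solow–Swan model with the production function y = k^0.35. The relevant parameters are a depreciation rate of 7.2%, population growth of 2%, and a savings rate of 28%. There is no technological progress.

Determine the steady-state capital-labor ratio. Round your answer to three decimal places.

k* ≈ 5.542

Steady state requires s·f(k) = (n + δ)·k, i.e. s·k^α = (n + δ)·k.
Dividing both sides by k: k^(1−α) = s / (n + δ).
k^0.65 = 0.28 / (0.020 + 0.072) = 0.28 / 0.092 = 3.0435
k* = 3.0435^(1/0.65) ≈ 5.5418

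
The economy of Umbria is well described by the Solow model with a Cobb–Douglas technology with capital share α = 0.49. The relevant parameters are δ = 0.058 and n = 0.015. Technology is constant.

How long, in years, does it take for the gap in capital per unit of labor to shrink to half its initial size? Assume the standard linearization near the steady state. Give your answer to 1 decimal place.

t_½ ≈ 18.6 years

Near the steady state the convergence rate is λ = (1 − α)(n + δ).
λ = (1 − 0.49) × 0.073 = 0.51 × 0.073 = 0.03723
Half-life = ln 2 / λ = 0.6931 / 0.03723 ≈ 18.62 years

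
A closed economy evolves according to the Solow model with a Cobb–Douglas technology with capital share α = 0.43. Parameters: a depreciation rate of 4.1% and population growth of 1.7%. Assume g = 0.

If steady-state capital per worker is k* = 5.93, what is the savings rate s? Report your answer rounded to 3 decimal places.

At the steady state, Δk = 0, so s·k^α = (n + δ)·k.
So s / (n + δ) = (k*)^(1−α) = 5.93^0.57 = 2.7583.
Therefore s = 2.7583 × (n + δ) = 2.7583 × 0.058 = 0.1600.

s ≈ 0.160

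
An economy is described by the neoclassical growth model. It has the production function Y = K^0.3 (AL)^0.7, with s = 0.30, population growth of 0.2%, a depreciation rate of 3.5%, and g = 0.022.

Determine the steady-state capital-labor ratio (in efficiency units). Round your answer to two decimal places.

k* ≈ 10.21

At the steady state, Δk = 0, so s·k^α = (n + g + δ)·k.
Dividing both sides by k: k^(1−α) = s / (n + g + δ).
k^0.7 = 0.30 / (0.002 + 0.022 + 0.035) = 0.30 / 0.059 = 5.0847
k* = 5.0847^(1/0.7) ≈ 10.2082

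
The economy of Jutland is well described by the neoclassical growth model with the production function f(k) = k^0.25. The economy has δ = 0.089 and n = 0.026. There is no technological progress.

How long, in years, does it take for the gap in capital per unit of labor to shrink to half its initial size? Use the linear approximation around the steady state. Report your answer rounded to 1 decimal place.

about 8.0 years

Near the steady state the convergence rate is λ = (1 − α)(n + δ).
λ = (1 − 0.25) × 0.115 = 0.75 × 0.115 = 0.08625
Half-life = ln 2 / λ = 0.6931 / 0.08625 ≈ 8.04 years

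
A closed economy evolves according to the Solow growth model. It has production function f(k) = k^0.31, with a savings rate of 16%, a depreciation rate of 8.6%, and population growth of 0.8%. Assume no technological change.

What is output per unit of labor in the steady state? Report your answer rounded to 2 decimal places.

Steady state requires s·f(k) = (n + δ)·k, i.e. s·k^α = (n + δ)·k.
Rearranging, k^(1−α) = s / (n + δ).
k^0.69 = 0.16 / (0.008 + 0.086) = 0.16 / 0.094 = 1.7021
k* = 1.7021^(1/0.69) ≈ 2.1615
y* = (k*)^α = 2.1615^0.31 ≈ 1.2699

y* ≈ 1.27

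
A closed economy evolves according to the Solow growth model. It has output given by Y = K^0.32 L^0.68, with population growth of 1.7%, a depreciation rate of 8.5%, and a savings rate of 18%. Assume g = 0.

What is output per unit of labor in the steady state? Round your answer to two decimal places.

In steady state, investment equals break-even investment: s·k^α = (n + δ)·k.
Dividing both sides by k: k^(1−α) = s / (n + δ).
k^0.68 = 0.18 / (0.017 + 0.085) = 0.18 / 0.102 = 1.7647
k* = 1.7647^(1/0.68) ≈ 2.3054
y* = (k*)^α = 2.3054^0.32 ≈ 1.3064

y* = 1.31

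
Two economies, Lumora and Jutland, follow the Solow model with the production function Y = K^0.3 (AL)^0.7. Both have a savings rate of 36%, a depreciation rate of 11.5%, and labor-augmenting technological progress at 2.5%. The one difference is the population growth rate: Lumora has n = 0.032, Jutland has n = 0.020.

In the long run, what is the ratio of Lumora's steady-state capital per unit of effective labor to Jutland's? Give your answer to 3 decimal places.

Steady-state k* = [s/(n + g + δ)]^(1/(1−α)), so the ratio is [ (s_L/(n + g + δ)_L) / (s_J/(n + g + δ)_J) ]^1.4286.
s_L/(n + g + δ)_L = 0.36/0.172 = 2.0930; s_J/(n + g + δ)_J = 0.36/0.160 = 2.2500.
Ratio = (2.0930/2.2500)^1.4286 = 0.9302^1.4286 ≈ 0.9018

k*_L / k*_J ≈ 0.902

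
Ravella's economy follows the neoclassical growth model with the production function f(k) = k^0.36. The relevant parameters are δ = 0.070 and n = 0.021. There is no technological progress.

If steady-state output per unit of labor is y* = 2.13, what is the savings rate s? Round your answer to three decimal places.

Steady state requires s·f(k) = (n + δ)·k, i.e. s·k^α = (n + δ)·k.
Since y* = [s/(n + δ)]^(α/(1−α)), we have s/(n + δ) = (y*)^((1−α)/α) = 2.13^1.7778 = 3.8352.
Therefore s = 3.8352 × (n + δ) = 3.8352 × 0.091 = 0.3490.

s ≈ 0.349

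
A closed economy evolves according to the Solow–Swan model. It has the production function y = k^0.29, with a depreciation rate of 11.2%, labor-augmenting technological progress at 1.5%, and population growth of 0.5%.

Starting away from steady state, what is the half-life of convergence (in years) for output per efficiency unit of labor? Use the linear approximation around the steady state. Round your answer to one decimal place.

about 7.4 years

Near the steady state the convergence rate is λ = (1 − α)(n + g + δ).
λ = (1 − 0.29) × 0.132 = 0.71 × 0.132 = 0.09372
Half-life = ln 2 / λ = 0.6931 / 0.09372 ≈ 7.40 years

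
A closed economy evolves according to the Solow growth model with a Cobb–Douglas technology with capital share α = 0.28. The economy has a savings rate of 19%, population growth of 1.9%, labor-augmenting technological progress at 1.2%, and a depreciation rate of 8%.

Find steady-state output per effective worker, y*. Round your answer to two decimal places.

y* = 1.23

In steady state, investment equals break-even investment: s·k^α = (n + g + δ)·k.
Dividing both sides by k: k^(1−α) = s / (n + g + δ).
k^0.72 = 0.19 / (0.019 + 0.012 + 0.080) = 0.19 / 0.111 = 1.7117
k* = 1.7117^(1/0.72) ≈ 2.1096
y* = (k*)^α = 2.1096^0.28 ≈ 1.2325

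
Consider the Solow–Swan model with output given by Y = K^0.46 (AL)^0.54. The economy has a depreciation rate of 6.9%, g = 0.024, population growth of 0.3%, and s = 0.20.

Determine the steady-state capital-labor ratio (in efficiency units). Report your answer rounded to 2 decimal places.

Steady state requires s·f(k) = (n + g + δ)·k, i.e. s·k^α = (n + g + δ)·k.
Dividing both sides by k: k^(1−α) = s / (n + g + δ).
k^0.54 = 0.20 / (0.003 + 0.024 + 0.069) = 0.20 / 0.096 = 2.0833
k* = 2.0833^(1/0.54) ≈ 3.8930

k* ≈ 3.89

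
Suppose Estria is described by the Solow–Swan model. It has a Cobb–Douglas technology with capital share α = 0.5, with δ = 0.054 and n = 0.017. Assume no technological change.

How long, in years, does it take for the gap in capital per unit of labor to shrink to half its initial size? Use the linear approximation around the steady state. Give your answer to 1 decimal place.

Near the steady state the convergence rate is λ = (1 − α)(n + δ).
λ = (1 − 0.5) × 0.071 = 0.5 × 0.071 = 0.0355
Half-life = ln 2 / λ = 0.6931 / 0.0355 ≈ 19.52 years

about 19.5 years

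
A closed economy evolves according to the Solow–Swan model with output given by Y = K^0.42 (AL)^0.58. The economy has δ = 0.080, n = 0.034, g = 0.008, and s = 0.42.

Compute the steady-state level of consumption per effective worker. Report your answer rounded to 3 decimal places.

c* ≈ 1.420

In steady state, investment equals break-even investment: s·k^α = (n + g + δ)·k.
Dividing both sides by k: k^(1−α) = s / (n + g + δ).
k^0.58 = 0.42 / (0.034 + 0.008 + 0.080) = 0.42 / 0.122 = 3.4426
k* = 3.4426^(1/0.58) ≈ 8.4269
y* = (k*)^α = 8.4269^0.42 ≈ 2.4478
c* = (1 − s)·y* = (1 − 0.42) × 2.4478 ≈ 1.4197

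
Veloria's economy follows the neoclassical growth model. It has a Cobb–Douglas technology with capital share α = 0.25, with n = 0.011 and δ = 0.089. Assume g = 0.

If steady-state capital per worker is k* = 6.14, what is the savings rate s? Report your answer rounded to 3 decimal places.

s ≈ 0.390

Steady state requires s·f(k) = (n + δ)·k, i.e. s·k^α = (n + δ)·k.
So s / (n + δ) = (k*)^(1−α) = 6.14^0.75 = 3.9006.
Therefore s = 3.9006 × (n + δ) = 3.9006 × 0.100 = 0.3901.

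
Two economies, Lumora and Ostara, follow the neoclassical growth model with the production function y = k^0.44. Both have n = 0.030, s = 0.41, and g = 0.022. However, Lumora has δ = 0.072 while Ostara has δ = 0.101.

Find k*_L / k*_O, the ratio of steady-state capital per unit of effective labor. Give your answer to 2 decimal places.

Steady-state k* = [s/(n + g + δ)]^(1/(1−α)), so the ratio is [ (s_L/(n + g + δ)_L) / (s_O/(n + g + δ)_O) ]^1.7857.
s_L/(n + g + δ)_L = 0.41/0.124 = 3.3065; s_O/(n + g + δ)_O = 0.41/0.153 = 2.6797.
Ratio = (3.3065/2.6797)^1.7857 = 1.2339^1.7857 ≈ 1.4555

k*_L / k*_O ≈ 1.46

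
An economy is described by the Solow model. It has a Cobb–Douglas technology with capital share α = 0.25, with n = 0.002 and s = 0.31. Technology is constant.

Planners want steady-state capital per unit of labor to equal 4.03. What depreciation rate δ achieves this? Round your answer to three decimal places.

δ ≈ 0.107

Steady state requires s·f(k) = (n + δ)·k, i.e. s·k^α = (n + δ)·k.
So s / (n + δ) = (k*)^(1−α) = 4.03^0.75 = 2.8443.
Therefore n + δ = s / 2.8443 = 0.31 / 2.8443 = 0.1090, so δ = 0.1090 − 0.002 = 0.1070.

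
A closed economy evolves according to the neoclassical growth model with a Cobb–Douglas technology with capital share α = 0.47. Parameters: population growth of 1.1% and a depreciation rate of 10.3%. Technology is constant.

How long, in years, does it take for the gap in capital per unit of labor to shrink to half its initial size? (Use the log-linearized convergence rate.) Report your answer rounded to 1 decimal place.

about 11.5 years

Near the steady state the convergence rate is λ = (1 − α)(n + δ).
λ = (1 − 0.47) × 0.114 = 0.53 × 0.114 = 0.06042
Half-life = ln 2 / λ = 0.6931 / 0.06042 ≈ 11.47 years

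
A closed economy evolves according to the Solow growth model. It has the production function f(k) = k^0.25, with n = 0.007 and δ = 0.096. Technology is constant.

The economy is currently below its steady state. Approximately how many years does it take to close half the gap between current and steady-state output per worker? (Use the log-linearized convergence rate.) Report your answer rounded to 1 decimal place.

Near the steady state the convergence rate is λ = (1 − α)(n + δ).
λ = (1 − 0.25) × 0.103 = 0.75 × 0.103 = 0.07725
Half-life = ln 2 / λ = 0.6931 / 0.07725 ≈ 8.97 years

t_½ ≈ 9.0 years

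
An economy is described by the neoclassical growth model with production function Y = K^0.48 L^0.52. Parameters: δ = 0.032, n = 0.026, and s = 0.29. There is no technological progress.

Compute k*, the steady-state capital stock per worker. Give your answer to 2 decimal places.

k* = 22.09

In steady state, investment equals break-even investment: s·k^α = (n + δ)·k.
Rearranging, k^(1−α) = s / (n + δ).
k^0.52 = 0.29 / (0.026 + 0.032) = 0.29 / 0.058 = 5.0000
k* = 5.0000^(1/0.52) ≈ 22.0888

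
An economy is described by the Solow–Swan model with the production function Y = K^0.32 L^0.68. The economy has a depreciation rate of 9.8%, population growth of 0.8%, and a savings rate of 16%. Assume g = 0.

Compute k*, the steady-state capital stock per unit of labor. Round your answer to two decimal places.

At the steady state, Δk = 0, so s·k^α = (n + δ)·k.
Rearranging, k^(1−α) = s / (n + δ).
k^0.68 = 0.16 / (0.008 + 0.098) = 0.16 / 0.106 = 1.5094
k* = 1.5094^(1/0.68) ≈ 1.8321

k* ≈ 1.83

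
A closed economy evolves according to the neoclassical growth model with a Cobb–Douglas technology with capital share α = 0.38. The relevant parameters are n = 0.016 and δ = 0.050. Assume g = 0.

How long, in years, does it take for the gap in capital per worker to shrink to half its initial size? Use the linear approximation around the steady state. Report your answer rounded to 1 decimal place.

Near the steady state the convergence rate is λ = (1 − α)(n + δ).
λ = (1 − 0.38) × 0.066 = 0.62 × 0.066 = 0.04092
Half-life = ln 2 / λ = 0.6931 / 0.04092 ≈ 16.94 years

about 16.9 years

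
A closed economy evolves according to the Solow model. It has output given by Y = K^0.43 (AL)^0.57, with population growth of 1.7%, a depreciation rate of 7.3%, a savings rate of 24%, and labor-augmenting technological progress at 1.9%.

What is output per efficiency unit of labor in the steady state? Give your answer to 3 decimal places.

Steady state requires s·f(k) = (n + g + δ)·k, i.e. s·k^α = (n + g + δ)·k.
Dividing both sides by k: k^(1−α) = s / (n + g + δ).
k^0.57 = 0.24 / (0.017 + 0.019 + 0.073) = 0.24 / 0.109 = 2.2018
k* = 2.2018^(1/0.57) ≈ 3.9936
y* = (k*)^α = 3.9936^0.43 ≈ 1.8138

y* = 1.814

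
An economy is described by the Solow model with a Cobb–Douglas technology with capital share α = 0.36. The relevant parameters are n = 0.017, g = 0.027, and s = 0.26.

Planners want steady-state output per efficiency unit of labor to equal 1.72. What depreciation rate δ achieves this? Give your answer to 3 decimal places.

In steady state, investment equals break-even investment: s·k^α = (n + g + δ)·k.
Since y* = [s/(n + g + δ)]^(α/(1−α)), we have s/(n + g + δ) = (y*)^((1−α)/α) = 1.72^1.7778 = 2.6225.
Therefore n + g + δ = s / 2.6225 = 0.26 / 2.6225 = 0.0991, so δ = 0.0991 − 0.044 = 0.0551.

δ ≈ 0.055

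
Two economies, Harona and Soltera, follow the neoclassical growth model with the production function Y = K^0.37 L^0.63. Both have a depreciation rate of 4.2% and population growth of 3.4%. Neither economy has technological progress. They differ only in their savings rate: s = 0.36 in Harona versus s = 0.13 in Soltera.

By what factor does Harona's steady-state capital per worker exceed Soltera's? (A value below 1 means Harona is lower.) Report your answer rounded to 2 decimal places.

ratio ≈ 5.04

Steady-state k* = [s/(n + δ)]^(1/(1−α)), so the ratio is [ (s_H/(n + δ)_H) / (s_S/(n + δ)_S) ]^1.5873.
s_H/(n + δ)_H = 0.36/0.076 = 4.7368; s_S/(n + δ)_S = 0.13/0.076 = 1.7105.
Ratio = (4.7368/1.7105)^1.5873 = 2.7692^1.5873 ≈ 5.0367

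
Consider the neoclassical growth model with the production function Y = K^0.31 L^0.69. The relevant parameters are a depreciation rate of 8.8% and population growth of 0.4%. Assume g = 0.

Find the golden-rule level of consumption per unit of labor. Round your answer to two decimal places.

c_gold ≈ 1.19

At the golden rule, f'(k) = n + δ, so α·k^(α−1) = n + δ and k_gold = (α/(n + δ))^(1/(1−α)).
k_gold = (0.31/0.092)^(1/0.69) = 3.3696^1.4493 ≈ 5.8159
c_gold = f(k_gold) − (n + δ)·k_gold = 1.7260 − 0.092×5.8159 ≈ 1.1909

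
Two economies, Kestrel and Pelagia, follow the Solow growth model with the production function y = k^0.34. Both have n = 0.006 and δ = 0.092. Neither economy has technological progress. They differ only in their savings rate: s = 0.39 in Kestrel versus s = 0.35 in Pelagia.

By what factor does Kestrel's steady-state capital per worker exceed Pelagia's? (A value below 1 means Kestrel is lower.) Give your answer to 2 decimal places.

Steady-state k* = [s/(n + δ)]^(1/(1−α)), so the ratio is [ (s_K/(n + δ)_K) / (s_P/(n + δ)_P) ]^1.5152.
s_K/(n + δ)_K = 0.39/0.098 = 3.9796; s_P/(n + δ)_P = 0.35/0.098 = 3.5714.
Ratio = (3.9796/3.5714)^1.5152 = 1.1143^1.5152 ≈ 1.1782

k*_K / k*_P ≈ 1.18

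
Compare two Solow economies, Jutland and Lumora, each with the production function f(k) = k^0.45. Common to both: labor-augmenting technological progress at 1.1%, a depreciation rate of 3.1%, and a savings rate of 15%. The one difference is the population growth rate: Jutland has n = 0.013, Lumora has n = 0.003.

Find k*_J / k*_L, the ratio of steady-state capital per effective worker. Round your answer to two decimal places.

ratio ≈ 0.69

Steady-state k* = [s/(n + g + δ)]^(1/(1−α)), so the ratio is [ (s_J/(n + g + δ)_J) / (s_L/(n + g + δ)_L) ]^1.8182.
s_J/(n + g + δ)_J = 0.15/0.055 = 2.7273; s_L/(n + g + δ)_L = 0.15/0.045 = 3.3333.
Ratio = (2.7273/3.3333)^1.8182 = 0.8182^1.8182 ≈ 0.6943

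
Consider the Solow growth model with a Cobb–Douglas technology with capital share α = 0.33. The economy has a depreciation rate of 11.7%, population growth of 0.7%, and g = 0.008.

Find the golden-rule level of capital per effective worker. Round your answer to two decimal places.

k_gold ≈ 3.93

The golden rule sets f'(k) = n + g + δ, i.e. α·k^(α−1) = n + g + δ.
So k^(1−α) = α / (n + g + δ) = 0.33 / 0.132 = 2.5000.
k_gold = 2.5000^(1/0.67) ≈ 3.9259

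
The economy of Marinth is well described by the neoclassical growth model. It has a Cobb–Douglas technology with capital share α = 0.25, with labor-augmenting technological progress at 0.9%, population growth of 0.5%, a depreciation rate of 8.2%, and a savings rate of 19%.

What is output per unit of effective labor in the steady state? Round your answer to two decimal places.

At the steady state, Δk = 0, so s·k^α = (n + g + δ)·k.
Rearranging, k^(1−α) = s / (n + g + δ).
k^0.75 = 0.19 / (0.005 + 0.009 + 0.082) = 0.19 / 0.096 = 1.9792
k* = 1.9792^(1/0.75) ≈ 2.4850
y* = (k*)^α = 2.4850^0.25 ≈ 1.2555

y* ≈ 1.26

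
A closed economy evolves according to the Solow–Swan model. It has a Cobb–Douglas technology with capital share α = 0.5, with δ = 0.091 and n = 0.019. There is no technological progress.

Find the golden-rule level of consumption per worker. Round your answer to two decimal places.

c_gold ≈ 2.27

At the golden rule, f'(k) = n + δ, so α·k^(α−1) = n + δ and k_gold = (α/(n + δ))^(1/(1−α)).
k_gold = (0.5/0.110)^(1/0.5) = 4.5455^2 ≈ 20.6616
c_gold = f(k_gold) − (n + δ)·k_gold = 4.5455 − 0.110×20.6616 ≈ 2.2727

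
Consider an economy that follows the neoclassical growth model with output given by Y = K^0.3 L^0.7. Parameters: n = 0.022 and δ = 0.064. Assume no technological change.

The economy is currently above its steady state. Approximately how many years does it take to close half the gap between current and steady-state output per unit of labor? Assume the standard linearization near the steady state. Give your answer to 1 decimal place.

about 11.5 years

Near the steady state the convergence rate is λ = (1 − α)(n + δ).
λ = (1 − 0.3) × 0.086 = 0.7 × 0.086 = 0.0602
Half-life = ln 2 / λ = 0.6931 / 0.0602 ≈ 11.51 years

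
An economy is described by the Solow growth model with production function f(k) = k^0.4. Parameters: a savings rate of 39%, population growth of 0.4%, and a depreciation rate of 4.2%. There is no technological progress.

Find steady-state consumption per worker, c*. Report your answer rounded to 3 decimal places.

In steady state, investment equals break-even investment: s·k^α = (n + δ)·k.
Rearranging, k^(1−α) = s / (n + δ).
k^0.6 = 0.39 / (0.004 + 0.042) = 0.39 / 0.046 = 8.4783
k* = 8.4783^(1/0.6) ≈ 35.2518
y* = (k*)^α = 35.2518^0.4 ≈ 4.1579
c* = (1 − s)·y* = (1 − 0.39) × 4.1579 ≈ 2.5363

c* ≈ 2.536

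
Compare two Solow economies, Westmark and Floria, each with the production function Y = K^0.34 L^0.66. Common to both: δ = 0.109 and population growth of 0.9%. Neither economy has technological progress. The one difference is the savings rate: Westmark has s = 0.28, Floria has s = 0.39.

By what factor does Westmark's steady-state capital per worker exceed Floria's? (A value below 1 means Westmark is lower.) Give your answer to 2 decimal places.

Steady-state k* = [s/(n + δ)]^(1/(1−α)), so the ratio is [ (s_W/(n + δ)_W) / (s_F/(n + δ)_F) ]^1.5152.
s_W/(n + δ)_W = 0.28/0.118 = 2.3729; s_F/(n + δ)_F = 0.39/0.118 = 3.3051.
Ratio = (2.3729/3.3051)^1.5152 = 0.7180^1.5152 ≈ 0.6053

k*_W / k*_F ≈ 0.61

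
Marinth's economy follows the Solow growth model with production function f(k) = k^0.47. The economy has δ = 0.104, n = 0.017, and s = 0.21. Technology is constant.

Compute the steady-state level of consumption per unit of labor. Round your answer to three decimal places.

c* ≈ 1.288

At the steady state, Δk = 0, so s·k^α = (n + δ)·k.
Rearranging, k^(1−α) = s / (n + δ).
k^0.53 = 0.21 / (0.017 + 0.104) = 0.21 / 0.121 = 1.7355
k* = 1.7355^(1/0.53) ≈ 2.8297
y* = (k*)^α = 2.8297^0.47 ≈ 1.6305
c* = (1 − s)·y* = (1 − 0.21) × 1.6305 ≈ 1.2881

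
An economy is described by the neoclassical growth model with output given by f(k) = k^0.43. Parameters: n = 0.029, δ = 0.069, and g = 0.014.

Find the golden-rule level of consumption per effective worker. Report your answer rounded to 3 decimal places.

c_gold ≈ 1.573

At the golden rule, f'(k) = n + g + δ, so α·k^(α−1) = n + g + δ and k_gold = (α/(n + g + δ))^(1/(1−α)).
k_gold = (0.43/0.112)^(1/0.57) = 3.8393^1.7544 ≈ 10.5928
c_gold = f(k_gold) − (n + g + δ)·k_gold = 2.7590 − 0.112×10.5928 ≈ 1.5726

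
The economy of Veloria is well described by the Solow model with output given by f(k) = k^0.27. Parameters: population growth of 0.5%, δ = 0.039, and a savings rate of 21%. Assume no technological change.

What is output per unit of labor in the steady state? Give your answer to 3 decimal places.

In steady state, investment equals break-even investment: s·k^α = (n + δ)·k.
Rearranging, k^(1−α) = s / (n + δ).
k^0.73 = 0.21 / (0.005 + 0.039) = 0.21 / 0.044 = 4.7727
k* = 4.7727^(1/0.73) ≈ 8.5077
y* = (k*)^α = 8.5077^0.27 ≈ 1.7826

y* ≈ 1.783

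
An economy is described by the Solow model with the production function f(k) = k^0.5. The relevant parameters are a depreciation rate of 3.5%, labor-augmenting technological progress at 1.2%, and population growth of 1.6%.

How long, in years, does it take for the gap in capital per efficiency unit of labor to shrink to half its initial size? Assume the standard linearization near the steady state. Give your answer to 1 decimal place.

t_½ ≈ 22.0 years

Near the steady state the convergence rate is λ = (1 − α)(n + g + δ).
λ = (1 − 0.5) × 0.063 = 0.5 × 0.063 = 0.0315
Half-life = ln 2 / λ = 0.6931 / 0.0315 ≈ 22.00 years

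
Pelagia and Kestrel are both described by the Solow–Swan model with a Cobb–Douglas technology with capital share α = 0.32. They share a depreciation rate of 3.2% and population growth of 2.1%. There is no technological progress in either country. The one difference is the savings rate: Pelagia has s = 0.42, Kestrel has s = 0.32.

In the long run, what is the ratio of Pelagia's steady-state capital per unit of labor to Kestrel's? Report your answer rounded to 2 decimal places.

k*_P / k*_K ≈ 1.49

Steady-state k* = [s/(n + δ)]^(1/(1−α)), so the ratio is [ (s_P/(n + δ)_P) / (s_K/(n + δ)_K) ]^1.4706.
s_P/(n + δ)_P = 0.42/0.053 = 7.9245; s_K/(n + δ)_K = 0.32/0.053 = 6.0377.
Ratio = (7.9245/6.0377)^1.4706 = 1.3125^1.4706 ≈ 1.4917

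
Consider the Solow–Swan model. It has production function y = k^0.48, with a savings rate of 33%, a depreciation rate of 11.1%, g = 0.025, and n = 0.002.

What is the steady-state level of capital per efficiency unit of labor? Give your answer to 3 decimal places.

Steady state requires s·f(k) = (n + g + δ)·k, i.e. s·k^α = (n + g + δ)·k.
Rearranging, k^(1−α) = s / (n + g + δ).
k^0.52 = 0.33 / (0.002 + 0.025 + 0.111) = 0.33 / 0.138 = 2.3913
k* = 2.3913^(1/0.52) ≈ 5.3474

k* = 5.347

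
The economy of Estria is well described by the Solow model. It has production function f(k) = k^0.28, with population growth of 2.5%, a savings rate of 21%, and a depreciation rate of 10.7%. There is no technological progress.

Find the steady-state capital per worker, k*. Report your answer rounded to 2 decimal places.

k* = 1.91

In steady state, investment equals break-even investment: s·k^α = (n + δ)·k.
Dividing both sides by k: k^(1−α) = s / (n + δ).
k^0.72 = 0.21 / (0.025 + 0.107) = 0.21 / 0.132 = 1.5909
k* = 1.5909^(1/0.72) ≈ 1.9057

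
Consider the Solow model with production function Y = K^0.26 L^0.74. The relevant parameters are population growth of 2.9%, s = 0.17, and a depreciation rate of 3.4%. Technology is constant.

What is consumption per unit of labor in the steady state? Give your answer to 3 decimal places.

Steady state requires s·f(k) = (n + δ)·k, i.e. s·k^α = (n + δ)·k.
Rearranging, k^(1−α) = s / (n + δ).
k^0.74 = 0.17 / (0.029 + 0.034) = 0.17 / 0.063 = 2.6984
k* = 2.6984^(1/0.74) ≈ 3.8245
y* = (k*)^α = 3.8245^0.26 ≈ 1.4173
c* = (1 − s)·y* = (1 − 0.17) × 1.4173 ≈ 1.1764

c* = 1.176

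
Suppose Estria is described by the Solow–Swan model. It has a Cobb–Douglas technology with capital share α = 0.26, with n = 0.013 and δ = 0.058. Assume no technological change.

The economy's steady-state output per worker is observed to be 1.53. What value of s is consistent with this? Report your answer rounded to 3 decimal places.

s ≈ 0.238

At the steady state, Δk = 0, so s·k^α = (n + δ)·k.
Since y* = [s/(n + δ)]^(α/(1−α)), we have s/(n + δ) = (y*)^((1−α)/α) = 1.53^2.8462 = 3.3548.
Therefore s = 3.3548 × (n + δ) = 3.3548 × 0.071 = 0.2382.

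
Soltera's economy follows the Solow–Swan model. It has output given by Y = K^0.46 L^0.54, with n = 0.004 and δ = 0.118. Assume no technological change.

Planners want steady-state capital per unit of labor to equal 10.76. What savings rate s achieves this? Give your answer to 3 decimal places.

Steady state requires s·f(k) = (n + δ)·k, i.e. s·k^α = (n + δ)·k.
So s / (n + δ) = (k*)^(1−α) = 10.76^0.54 = 3.6073.
Therefore s = 3.6073 × (n + δ) = 3.6073 × 0.122 = 0.4401.

s ≈ 0.440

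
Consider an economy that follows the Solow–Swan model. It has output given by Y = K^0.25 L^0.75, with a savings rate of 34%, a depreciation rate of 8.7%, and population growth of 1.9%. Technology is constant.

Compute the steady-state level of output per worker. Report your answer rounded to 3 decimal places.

y* ≈ 1.475

At the steady state, Δk = 0, so s·k^α = (n + δ)·k.
Rearranging, k^(1−α) = s / (n + δ).
k^0.75 = 0.34 / (0.019 + 0.087) = 0.34 / 0.106 = 3.2075
k* = 3.2075^(1/0.75) ≈ 4.7303
y* = (k*)^α = 4.7303^0.25 ≈ 1.4748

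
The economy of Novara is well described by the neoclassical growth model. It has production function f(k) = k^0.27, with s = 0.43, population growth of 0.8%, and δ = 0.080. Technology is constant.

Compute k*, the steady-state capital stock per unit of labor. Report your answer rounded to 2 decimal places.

Steady state requires s·f(k) = (n + δ)·k, i.e. s·k^α = (n + δ)·k.
Dividing both sides by k: k^(1−α) = s / (n + δ).
k^0.73 = 0.43 / (0.008 + 0.080) = 0.43 / 0.088 = 4.8864
k* = 4.8864^(1/0.73) ≈ 8.7866

k* = 8.79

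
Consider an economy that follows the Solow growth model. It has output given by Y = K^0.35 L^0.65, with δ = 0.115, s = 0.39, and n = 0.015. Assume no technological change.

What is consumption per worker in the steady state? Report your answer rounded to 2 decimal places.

c* ≈ 1.10

At the steady state, Δk = 0, so s·k^α = (n + δ)·k.
Rearranging, k^(1−α) = s / (n + δ).
k^0.65 = 0.39 / (0.015 + 0.115) = 0.39 / 0.130 = 3.0000
k* = 3.0000^(1/0.65) ≈ 5.4204
y* = (k*)^α = 5.4204^0.35 ≈ 1.8068
c* = (1 − s)·y* = (1 − 0.39) × 1.8068 ≈ 1.1021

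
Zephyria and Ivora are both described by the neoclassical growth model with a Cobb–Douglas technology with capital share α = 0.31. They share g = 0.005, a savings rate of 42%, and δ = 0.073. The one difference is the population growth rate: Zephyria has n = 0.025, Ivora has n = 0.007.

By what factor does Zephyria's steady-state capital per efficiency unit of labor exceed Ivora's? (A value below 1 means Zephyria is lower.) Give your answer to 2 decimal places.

Steady-state k* = [s/(n + g + δ)]^(1/(1−α)), so the ratio is [ (s_Z/(n + g + δ)_Z) / (s_I/(n + g + δ)_I) ]^1.4493.
s_Z/(n + g + δ)_Z = 0.42/0.103 = 4.0777; s_I/(n + g + δ)_I = 0.42/0.085 = 4.9412.
Ratio = (4.0777/4.9412)^1.4493 = 0.8252^1.4493 ≈ 0.7570

k*_Z / k*_I ≈ 0.76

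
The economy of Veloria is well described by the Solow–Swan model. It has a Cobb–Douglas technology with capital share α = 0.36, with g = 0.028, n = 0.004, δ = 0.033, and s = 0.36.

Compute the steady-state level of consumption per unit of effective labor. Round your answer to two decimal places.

c* ≈ 1.68

In steady state, investment equals break-even investment: s·k^α = (n + g + δ)·k.
Rearranging, k^(1−α) = s / (n + g + δ).
k^0.64 = 0.36 / (0.004 + 0.028 + 0.033) = 0.36 / 0.065 = 5.5385
k* = 5.5385^(1/0.64) ≈ 14.5061
y* = (k*)^α = 14.5061^0.36 ≈ 2.6191
c* = (1 − s)·y* = (1 − 0.36) × 2.6191 ≈ 1.6762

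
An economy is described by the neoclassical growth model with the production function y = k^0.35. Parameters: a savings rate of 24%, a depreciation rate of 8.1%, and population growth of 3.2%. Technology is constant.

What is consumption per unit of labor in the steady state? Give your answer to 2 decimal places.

c* ≈ 1.14

At the steady state, Δk = 0, so s·k^α = (n + δ)·k.
Rearranging, k^(1−α) = s / (n + δ).
k^0.65 = 0.24 / (0.032 + 0.081) = 0.24 / 0.113 = 2.1239
k* = 2.1239^(1/0.65) ≈ 3.1863
y* = (k*)^α = 3.1863^0.35 ≈ 1.5002
c* = (1 − s)·y* = (1 − 0.24) × 1.5002 ≈ 1.1402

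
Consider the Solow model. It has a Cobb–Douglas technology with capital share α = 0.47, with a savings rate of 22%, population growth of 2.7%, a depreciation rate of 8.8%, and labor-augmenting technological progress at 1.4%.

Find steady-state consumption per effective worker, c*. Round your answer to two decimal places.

Steady state requires s·f(k) = (n + g + δ)·k, i.e. s·k^α = (n + g + δ)·k.
Rearranging, k^(1−α) = s / (n + g + δ).
k^0.53 = 0.22 / (0.027 + 0.014 + 0.088) = 0.22 / 0.129 = 1.7054
k* = 1.7054^(1/0.53) ≈ 2.7378
y* = (k*)^α = 2.7378^0.47 ≈ 1.6054
c* = (1 − s)·y* = (1 − 0.22) × 1.6054 ≈ 1.2522

c* = 1.25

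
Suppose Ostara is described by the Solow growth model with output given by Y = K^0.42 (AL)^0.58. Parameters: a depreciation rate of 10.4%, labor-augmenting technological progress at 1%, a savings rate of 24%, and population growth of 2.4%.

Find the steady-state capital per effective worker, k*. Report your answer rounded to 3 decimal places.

Steady state requires s·f(k) = (n + g + δ)·k, i.e. s·k^α = (n + g + δ)·k.
Rearranging, k^(1−α) = s / (n + g + δ).
k^0.58 = 0.24 / (0.024 + 0.010 + 0.104) = 0.24 / 0.138 = 1.7391
k* = 1.7391^(1/0.58) ≈ 2.5963

k* = 2.596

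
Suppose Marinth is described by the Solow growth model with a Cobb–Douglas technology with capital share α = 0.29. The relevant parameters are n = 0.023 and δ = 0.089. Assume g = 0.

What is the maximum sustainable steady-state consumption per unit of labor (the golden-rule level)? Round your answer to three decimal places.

c_gold ≈ 1.047

At the golden rule, f'(k) = n + δ, so α·k^(α−1) = n + δ and k_gold = (α/(n + δ))^(1/(1−α)).
k_gold = (0.29/0.112)^(1/0.71) = 2.5893^1.4085 ≈ 3.8192
c_gold = f(k_gold) − (n + δ)·k_gold = 1.4749 − 0.112×3.8192 ≈ 1.0471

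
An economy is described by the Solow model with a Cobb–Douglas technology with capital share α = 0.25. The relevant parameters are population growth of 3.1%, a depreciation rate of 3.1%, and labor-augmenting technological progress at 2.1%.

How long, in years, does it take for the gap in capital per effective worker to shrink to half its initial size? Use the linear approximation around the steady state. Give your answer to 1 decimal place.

half-life ≈ 11.1 years

Near the steady state the convergence rate is λ = (1 − α)(n + g + δ).
λ = (1 − 0.25) × 0.083 = 0.75 × 0.083 = 0.06225
Half-life = ln 2 / λ = 0.6931 / 0.06225 ≈ 11.13 years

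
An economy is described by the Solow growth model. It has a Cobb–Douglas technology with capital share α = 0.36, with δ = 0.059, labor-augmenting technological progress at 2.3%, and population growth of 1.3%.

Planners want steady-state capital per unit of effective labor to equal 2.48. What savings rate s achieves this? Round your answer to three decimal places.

s ≈ 0.170

At the steady state, Δk = 0, so s·k^α = (n + g + δ)·k.
So s / (n + g + δ) = (k*)^(1−α) = 2.48^0.64 = 1.7883.
Therefore s = 1.7883 × (n + g + δ) = 1.7883 × 0.095 = 0.1699.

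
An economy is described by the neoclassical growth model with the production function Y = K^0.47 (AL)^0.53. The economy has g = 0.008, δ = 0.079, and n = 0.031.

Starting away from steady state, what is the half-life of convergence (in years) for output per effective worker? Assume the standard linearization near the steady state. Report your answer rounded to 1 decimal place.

t_½ ≈ 11.1 years

Near the steady state the convergence rate is λ = (1 − α)(n + g + δ).
λ = (1 − 0.47) × 0.118 = 0.53 × 0.118 = 0.06254
Half-life = ln 2 / λ = 0.6931 / 0.06254 ≈ 11.08 years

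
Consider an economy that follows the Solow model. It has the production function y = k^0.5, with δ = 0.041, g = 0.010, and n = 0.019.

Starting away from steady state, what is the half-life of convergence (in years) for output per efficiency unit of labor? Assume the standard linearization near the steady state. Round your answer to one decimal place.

t_½ ≈ 19.8 years

Near the steady state the convergence rate is λ = (1 − α)(n + g + δ).
λ = (1 − 0.5) × 0.070 = 0.5 × 0.070 = 0.0350
Half-life = ln 2 / λ = 0.6931 / 0.0350 ≈ 19.80 years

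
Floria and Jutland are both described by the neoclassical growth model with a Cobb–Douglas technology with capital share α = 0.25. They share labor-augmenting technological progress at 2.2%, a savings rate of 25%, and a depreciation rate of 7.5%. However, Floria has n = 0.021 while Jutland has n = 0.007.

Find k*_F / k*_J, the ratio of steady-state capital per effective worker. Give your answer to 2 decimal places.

Steady-state k* = [s/(n + g + δ)]^(1/(1−α)), so the ratio is [ (s_F/(n + g + δ)_F) / (s_J/(n + g + δ)_J) ]^1.3333.
s_F/(n + g + δ)_F = 0.25/0.118 = 2.1186; s_J/(n + g + δ)_J = 0.25/0.104 = 2.4038.
Ratio = (2.1186/2.4038)^1.3333 = 0.8814^1.3333 ≈ 0.8451

ratio ≈ 0.85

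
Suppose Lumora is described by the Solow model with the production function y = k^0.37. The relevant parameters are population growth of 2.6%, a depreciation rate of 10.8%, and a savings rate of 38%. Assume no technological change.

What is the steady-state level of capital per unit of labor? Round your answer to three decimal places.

At the steady state, Δk = 0, so s·k^α = (n + δ)·k.
Dividing both sides by k: k^(1−α) = s / (n + δ).
k^0.63 = 0.38 / (0.026 + 0.108) = 0.38 / 0.134 = 2.8358
k* = 2.8358^(1/0.63) ≈ 5.2304

k* = 5.230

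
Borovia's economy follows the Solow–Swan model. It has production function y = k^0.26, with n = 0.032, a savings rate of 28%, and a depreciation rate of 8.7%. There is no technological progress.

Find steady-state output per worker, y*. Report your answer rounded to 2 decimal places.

At the steady state, Δk = 0, so s·k^α = (n + δ)·k.
Dividing both sides by k: k^(1−α) = s / (n + δ).
k^0.74 = 0.28 / (0.032 + 0.087) = 0.28 / 0.119 = 2.3529
k* = 2.3529^(1/0.74) ≈ 3.1781
y* = (k*)^α = 3.1781^0.26 ≈ 1.3507

y* ≈ 1.35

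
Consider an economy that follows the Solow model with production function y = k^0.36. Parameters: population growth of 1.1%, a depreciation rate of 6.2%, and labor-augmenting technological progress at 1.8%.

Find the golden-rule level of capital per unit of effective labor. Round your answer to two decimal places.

k_gold ≈ 8.57

The golden rule sets f'(k) = n + g + δ, i.e. α·k^(α−1) = n + g + δ.
So k^(1−α) = α / (n + g + δ) = 0.36 / 0.091 = 3.9560.
k_gold = 3.9560^(1/0.64) ≈ 8.5746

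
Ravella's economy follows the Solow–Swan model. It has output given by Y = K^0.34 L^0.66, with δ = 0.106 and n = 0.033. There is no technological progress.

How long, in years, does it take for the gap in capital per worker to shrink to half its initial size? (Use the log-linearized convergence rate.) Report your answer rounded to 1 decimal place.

half-life ≈ 7.6 years

Near the steady state the convergence rate is λ = (1 − α)(n + δ).
λ = (1 − 0.34) × 0.139 = 0.66 × 0.139 = 0.09174
Half-life = ln 2 / λ = 0.6931 / 0.09174 ≈ 7.56 years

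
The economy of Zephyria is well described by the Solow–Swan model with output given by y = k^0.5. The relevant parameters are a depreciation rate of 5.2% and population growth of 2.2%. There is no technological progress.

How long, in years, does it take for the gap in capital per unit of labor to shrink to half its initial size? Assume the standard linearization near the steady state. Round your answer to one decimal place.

Near the steady state the convergence rate is λ = (1 − α)(n + δ).
λ = (1 − 0.5) × 0.074 = 0.5 × 0.074 = 0.0370
Half-life = ln 2 / λ = 0.6931 / 0.0370 ≈ 18.73 years

t_½ ≈ 18.7 years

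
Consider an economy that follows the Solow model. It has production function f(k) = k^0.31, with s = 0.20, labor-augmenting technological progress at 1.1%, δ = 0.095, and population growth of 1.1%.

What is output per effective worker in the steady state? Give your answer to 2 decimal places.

y* ≈ 1.27

At the steady state, Δk = 0, so s·k^α = (n + g + δ)·k.
Rearranging, k^(1−α) = s / (n + g + δ).
k^0.69 = 0.20 / (0.011 + 0.011 + 0.095) = 0.20 / 0.117 = 1.7094
k* = 1.7094^(1/0.69) ≈ 2.1750
y* = (k*)^α = 2.1750^0.31 ≈ 1.2724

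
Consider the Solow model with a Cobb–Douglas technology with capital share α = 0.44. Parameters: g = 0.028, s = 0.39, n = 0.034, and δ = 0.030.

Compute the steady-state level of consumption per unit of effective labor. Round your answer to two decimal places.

In steady state, investment equals break-even investment: s·k^α = (n + g + δ)·k.
Rearranging, k^(1−α) = s / (n + g + δ).
k^0.56 = 0.39 / (0.034 + 0.028 + 0.030) = 0.39 / 0.092 = 4.2391
k* = 4.2391^(1/0.56) ≈ 13.1866
y* = (k*)^α = 13.1866^0.44 ≈ 3.1107
c* = (1 − s)·y* = (1 − 0.39) × 3.1107 ≈ 1.8975

c* = 1.90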